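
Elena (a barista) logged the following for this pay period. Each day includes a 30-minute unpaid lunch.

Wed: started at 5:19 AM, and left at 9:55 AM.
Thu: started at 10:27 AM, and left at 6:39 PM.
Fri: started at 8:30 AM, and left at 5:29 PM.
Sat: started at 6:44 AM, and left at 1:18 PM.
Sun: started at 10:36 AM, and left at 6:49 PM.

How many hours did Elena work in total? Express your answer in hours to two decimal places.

34.07 hours

Wed: 5:19 AM–9:55 AM = 4 h 36 min; less 30 min break → 4 h 6 min
Thu: 10:27 AM–6:39 PM = 8 h 12 min; less 30 min break → 7 h 42 min
Fri: 8:30 AM–5:29 PM = 8 h 59 min; less 30 min break → 8 h 29 min
Sat: 6:44 AM–1:18 PM = 6 h 34 min; less 30 min break → 6 h 4 min
Sun: 10:36 AM–6:49 PM = 8 h 13 min; less 30 min break → 7 h 43 min
Total: 4 h 6 min + 7 h 42 min + 8 h 29 min + 6 h 4 min + 7 h 43 min = 34 h 4 min.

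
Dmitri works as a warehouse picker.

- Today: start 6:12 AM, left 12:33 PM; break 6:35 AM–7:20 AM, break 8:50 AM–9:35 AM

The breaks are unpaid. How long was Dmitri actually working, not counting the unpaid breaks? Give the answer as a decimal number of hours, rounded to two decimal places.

Today: 6:12 AM–12:33 PM = 6 h 21 min; less 90 min break → 4 h 51 min

4.85 hours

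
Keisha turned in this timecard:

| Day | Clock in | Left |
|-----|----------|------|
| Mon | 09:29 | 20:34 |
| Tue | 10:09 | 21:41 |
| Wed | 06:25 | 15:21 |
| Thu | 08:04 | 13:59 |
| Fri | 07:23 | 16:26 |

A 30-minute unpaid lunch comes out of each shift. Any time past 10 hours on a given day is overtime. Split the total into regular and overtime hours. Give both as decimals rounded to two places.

Regular 42.40 hours, overtime 1.62 hours

Mon: 09:29–20:34 = 11 h 5 min; less 30 min break → 10 h 35 min
Tue: 10:09–21:41 = 11 h 32 min; less 30 min break → 11 h 2 min
Wed: 06:25–15:21 = 8 h 56 min; less 30 min break → 8 h 26 min
Thu: 08:04–13:59 = 5 h 55 min; less 30 min break → 5 h 25 min
Fri: 07:23–16:26 = 9 h 3 min; less 30 min break → 8 h 33 min
Mon reg 10 h 0 min / OT 0 h 35 min; Tue reg 10 h 0 min / OT 1 h 2 min; Wed reg 8 h 26 min / OT 0 h 0 min; Thu reg 5 h 25 min / OT 0 h 0 min; Fri reg 8 h 33 min / OT 0 h 0 min.
Totals: regular 42 h 24 min, overtime 1 h 37 min.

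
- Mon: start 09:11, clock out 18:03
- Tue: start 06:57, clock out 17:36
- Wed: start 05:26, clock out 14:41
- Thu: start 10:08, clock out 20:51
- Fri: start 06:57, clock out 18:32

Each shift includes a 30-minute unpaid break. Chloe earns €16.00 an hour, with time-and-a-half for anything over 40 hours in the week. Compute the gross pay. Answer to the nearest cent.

Mon: 09:11–18:03 = 8 h 52 min; less 30 min break → 8 h 22 min
Tue: 06:57–17:36 = 10 h 39 min; less 30 min break → 10 h 9 min
Wed: 05:26–14:41 = 9 h 15 min; less 30 min break → 8 h 45 min
Thu: 10:08–20:51 = 10 h 43 min; less 30 min break → 10 h 13 min
Fri: 06:57–18:32 = 11 h 35 min; less 30 min break → 11 h 5 min
Total worked: 48 h 34 min = 2914 min.
Regular 40 h 0 min = 2400 min at €16.00/h; overtime 8 h 34 min = 514 min at €24.00/h.
Pay = (2400 × €16.00 + 514 × €24.00) ÷ 60 = €845.60.

€845.60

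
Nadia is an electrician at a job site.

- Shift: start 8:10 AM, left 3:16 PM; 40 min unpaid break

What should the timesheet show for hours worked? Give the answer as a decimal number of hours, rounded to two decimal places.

Shift: 8:10 AM–3:16 PM = 7 h 6 min; less 40 min break → 6 h 26 min

6.43 hours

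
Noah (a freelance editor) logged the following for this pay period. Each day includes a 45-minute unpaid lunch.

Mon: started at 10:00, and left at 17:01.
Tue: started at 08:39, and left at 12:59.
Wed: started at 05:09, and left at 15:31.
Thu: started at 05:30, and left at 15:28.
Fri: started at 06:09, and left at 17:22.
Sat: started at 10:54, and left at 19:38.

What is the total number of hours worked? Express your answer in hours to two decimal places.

47.13 hours

Mon: 10:00–17:01 = 7 h 1 min; less 45 min break → 6 h 16 min
Tue: 08:39–12:59 = 4 h 20 min; less 45 min break → 3 h 35 min
Wed: 05:09–15:31 = 10 h 22 min; less 45 min break → 9 h 37 min
Thu: 05:30–15:28 = 9 h 58 min; less 45 min break → 9 h 13 min
Fri: 06:09–17:22 = 11 h 13 min; less 45 min break → 10 h 28 min
Sat: 10:54–19:38 = 8 h 44 min; less 45 min break → 7 h 59 min
Total: 6 h 16 min + 3 h 35 min + 9 h 37 min + 9 h 13 min + 10 h 28 min + 7 h 59 min = 47 h 8 min.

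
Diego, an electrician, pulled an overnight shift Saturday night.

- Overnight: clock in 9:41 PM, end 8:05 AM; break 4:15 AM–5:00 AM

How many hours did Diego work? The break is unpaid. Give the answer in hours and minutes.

9 h 39 min

Overnight: 9:41 PM → midnight = 2 h 19 min; midnight → 8:05 AM = 8 h 5 min; span 10 h 24 min; less 45 min break → 9 h 39 min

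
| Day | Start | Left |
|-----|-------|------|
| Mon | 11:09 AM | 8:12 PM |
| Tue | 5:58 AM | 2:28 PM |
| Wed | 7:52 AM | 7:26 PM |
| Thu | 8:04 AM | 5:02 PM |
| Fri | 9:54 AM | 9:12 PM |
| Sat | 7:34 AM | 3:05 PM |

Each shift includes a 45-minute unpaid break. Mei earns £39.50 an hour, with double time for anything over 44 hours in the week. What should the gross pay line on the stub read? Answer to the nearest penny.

Mon: 11:09 AM–8:12 PM = 9 h 3 min; less 45 min break → 8 h 18 min
Tue: 5:58 AM–2:28 PM = 8 h 30 min; less 45 min break → 7 h 45 min
Wed: 7:52 AM–7:26 PM = 11 h 34 min; less 45 min break → 10 h 49 min
Thu: 8:04 AM–5:02 PM = 8 h 58 min; less 45 min break → 8 h 13 min
Fri: 9:54 AM–9:12 PM = 11 h 18 min; less 45 min break → 10 h 33 min
Sat: 7:34 AM–3:05 PM = 7 h 31 min; less 45 min break → 6 h 46 min
Total worked: 52 h 24 min = 3144 min.
Regular 44 h 0 min = 2640 min at £39.50/h; overtime 8 h 24 min = 504 min at £79.00/h.
Pay = (2640 × £39.50 + 504 × £79.00) ÷ 60 = £2401.60.

£2401.60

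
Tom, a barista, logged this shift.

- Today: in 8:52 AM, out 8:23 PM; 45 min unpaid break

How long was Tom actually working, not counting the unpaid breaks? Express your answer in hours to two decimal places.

Today: 8:52 AM–8:23 PM = 11 h 31 min; less 45 min break → 10 h 46 min

10.77 hours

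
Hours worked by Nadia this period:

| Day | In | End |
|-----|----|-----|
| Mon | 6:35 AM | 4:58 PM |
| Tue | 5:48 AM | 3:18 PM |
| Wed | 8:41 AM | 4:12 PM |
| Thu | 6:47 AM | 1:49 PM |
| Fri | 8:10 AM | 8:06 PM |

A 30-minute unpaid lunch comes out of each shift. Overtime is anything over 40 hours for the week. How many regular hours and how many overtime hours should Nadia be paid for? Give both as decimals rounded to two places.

Regular 40.00 hours, overtime 3.87 hours

Mon: 6:35 AM–4:58 PM = 10 h 23 min; less 30 min break → 9 h 53 min
Tue: 5:48 AM–3:18 PM = 9 h 30 min; less 30 min break → 9 h 0 min
Wed: 8:41 AM–4:12 PM = 7 h 31 min; less 30 min break → 7 h 1 min
Thu: 6:47 AM–1:49 PM = 7 h 2 min; less 30 min break → 6 h 32 min
Fri: 8:10 AM–8:06 PM = 11 h 56 min; less 30 min break → 11 h 26 min
Total worked: 43 h 52 min = 43.87 h.
Threshold 40 h → overtime 3 h 52 min, regular 40 h 0 min.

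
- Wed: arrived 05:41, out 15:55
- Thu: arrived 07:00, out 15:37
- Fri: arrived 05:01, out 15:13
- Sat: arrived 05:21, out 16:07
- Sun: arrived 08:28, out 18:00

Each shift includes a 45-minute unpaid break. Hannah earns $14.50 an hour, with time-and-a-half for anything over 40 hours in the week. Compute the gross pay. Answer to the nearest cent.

Wed: 05:41–15:55 = 10 h 14 min; less 45 min break → 9 h 29 min
Thu: 07:00–15:37 = 8 h 37 min; less 45 min break → 7 h 52 min
Fri: 05:01–15:13 = 10 h 12 min; less 45 min break → 9 h 27 min
Sat: 05:21–16:07 = 10 h 46 min; less 45 min break → 10 h 1 min
Sun: 08:28–18:00 = 9 h 32 min; less 45 min break → 8 h 47 min
Total worked: 45 h 36 min = 2736 min.
Regular 40 h 0 min = 2400 min at $14.50/h; overtime 5 h 36 min = 336 min at $21.75/h.
Pay = (2400 × $14.50 + 336 × $21.75) ÷ 60 = $701.80.

$701.80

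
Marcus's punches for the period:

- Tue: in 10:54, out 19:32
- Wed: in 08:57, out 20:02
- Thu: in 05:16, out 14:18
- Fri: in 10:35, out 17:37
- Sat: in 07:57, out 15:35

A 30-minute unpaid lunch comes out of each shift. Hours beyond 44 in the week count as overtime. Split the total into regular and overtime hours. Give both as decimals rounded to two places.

Regular 40.92 hours, overtime 0.00 hours

Tue: 10:54–19:32 = 8 h 38 min; less 30 min break → 8 h 8 min
Wed: 08:57–20:02 = 11 h 5 min; less 30 min break → 10 h 35 min
Thu: 05:16–14:18 = 9 h 2 min; less 30 min break → 8 h 32 min
Fri: 10:35–17:37 = 7 h 2 min; less 30 min break → 6 h 32 min
Sat: 07:57–15:35 = 7 h 38 min; less 30 min break → 7 h 8 min
Total worked: 40 h 55 min = 40.92 h.
Threshold 44 h → overtime 0 h 0 min, regular 40 h 55 min.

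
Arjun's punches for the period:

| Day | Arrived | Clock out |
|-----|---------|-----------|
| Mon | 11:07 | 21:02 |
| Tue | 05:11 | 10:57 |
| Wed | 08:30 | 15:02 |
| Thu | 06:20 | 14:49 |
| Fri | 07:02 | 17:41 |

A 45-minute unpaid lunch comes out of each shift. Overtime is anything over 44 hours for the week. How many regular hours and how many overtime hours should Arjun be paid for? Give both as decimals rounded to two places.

Mon: 11:07–21:02 = 9 h 55 min; less 45 min break → 9 h 10 min
Tue: 05:11–10:57 = 5 h 46 min; less 45 min break → 5 h 1 min
Wed: 08:30–15:02 = 6 h 32 min; less 45 min break → 5 h 47 min
Thu: 06:20–14:49 = 8 h 29 min; less 45 min break → 7 h 44 min
Fri: 07:02–17:41 = 10 h 39 min; less 45 min break → 9 h 54 min
Total worked: 37 h 36 min = 37.60 h.
Threshold 44 h → overtime 0 h 0 min, regular 37 h 36 min.

Regular 37.60 hours, overtime 0.00 hours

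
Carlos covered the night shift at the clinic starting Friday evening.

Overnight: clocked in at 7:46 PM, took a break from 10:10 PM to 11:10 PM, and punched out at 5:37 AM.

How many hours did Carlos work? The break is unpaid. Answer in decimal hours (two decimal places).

8.85 hours

Overnight: 7:46 PM → midnight = 4 h 14 min; midnight → 5:37 AM = 5 h 37 min; span 9 h 51 min; less 60 min break → 8 h 51 min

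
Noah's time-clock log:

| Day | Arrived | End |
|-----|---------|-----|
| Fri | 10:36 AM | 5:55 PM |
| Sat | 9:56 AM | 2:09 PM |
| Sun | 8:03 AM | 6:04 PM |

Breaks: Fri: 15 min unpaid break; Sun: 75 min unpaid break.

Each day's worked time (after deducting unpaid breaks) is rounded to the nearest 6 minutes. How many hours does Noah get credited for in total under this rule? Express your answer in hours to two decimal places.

20.10 hours

Fri: 10:36 AM–5:55 PM = 7 h 19 min − 15 min = 7 h 4 min → rounds to 7 h 6 min
Sat: 9:56 AM–2:09 PM = 4 h 13 min → rounds to 4 h 12 min
Sun: 8:03 AM–6:04 PM = 10 h 1 min − 75 min = 8 h 46 min → rounds to 8 h 48 min
Total credited: 20 h 6 min.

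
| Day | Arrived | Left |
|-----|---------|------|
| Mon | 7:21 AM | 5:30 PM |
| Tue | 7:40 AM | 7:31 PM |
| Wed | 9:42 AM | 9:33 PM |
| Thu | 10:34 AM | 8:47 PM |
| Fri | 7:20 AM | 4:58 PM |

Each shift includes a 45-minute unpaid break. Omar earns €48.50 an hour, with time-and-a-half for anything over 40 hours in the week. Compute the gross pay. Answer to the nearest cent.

Mon: 7:21 AM–5:30 PM = 10 h 9 min; less 45 min break → 9 h 24 min
Tue: 7:40 AM–7:31 PM = 11 h 51 min; less 45 min break → 11 h 6 min
Wed: 9:42 AM–9:33 PM = 11 h 51 min; less 45 min break → 11 h 6 min
Thu: 10:34 AM–8:47 PM = 10 h 13 min; less 45 min break → 9 h 28 min
Fri: 7:20 AM–4:58 PM = 9 h 38 min; less 45 min break → 8 h 53 min
Total worked: 49 h 57 min = 2997 min.
Regular 40 h 0 min = 2400 min at €48.50/h; overtime 9 h 57 min = 597 min at €72.75/h.
Pay = (2400 × €48.50 + 597 × €72.75) ÷ 60 = €2663.86.

€2663.86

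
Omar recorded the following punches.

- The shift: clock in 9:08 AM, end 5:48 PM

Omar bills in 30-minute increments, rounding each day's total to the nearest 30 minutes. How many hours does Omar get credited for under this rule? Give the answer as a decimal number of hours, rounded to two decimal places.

8.50 hours

The shift: 9:08 AM–5:48 PM = 8 h 40 min → rounds to 8 h 30 min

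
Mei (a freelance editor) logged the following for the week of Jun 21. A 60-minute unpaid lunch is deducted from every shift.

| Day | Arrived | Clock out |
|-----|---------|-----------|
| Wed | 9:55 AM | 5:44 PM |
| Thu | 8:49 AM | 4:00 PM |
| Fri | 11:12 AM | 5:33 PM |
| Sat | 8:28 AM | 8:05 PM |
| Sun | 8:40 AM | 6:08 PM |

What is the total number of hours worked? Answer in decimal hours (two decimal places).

Wed: 9:55 AM–5:44 PM = 7 h 49 min; less 60 min break → 6 h 49 min
Thu: 8:49 AM–4:00 PM = 7 h 11 min; less 60 min break → 6 h 11 min
Fri: 11:12 AM–5:33 PM = 6 h 21 min; less 60 min break → 5 h 21 min
Sat: 8:28 AM–8:05 PM = 11 h 37 min; less 60 min break → 10 h 37 min
Sun: 8:40 AM–6:08 PM = 9 h 28 min; less 60 min break → 8 h 28 min
Total: 6 h 49 min + 6 h 11 min + 5 h 21 min + 10 h 37 min + 8 h 28 min = 37 h 26 min.

37.43 hours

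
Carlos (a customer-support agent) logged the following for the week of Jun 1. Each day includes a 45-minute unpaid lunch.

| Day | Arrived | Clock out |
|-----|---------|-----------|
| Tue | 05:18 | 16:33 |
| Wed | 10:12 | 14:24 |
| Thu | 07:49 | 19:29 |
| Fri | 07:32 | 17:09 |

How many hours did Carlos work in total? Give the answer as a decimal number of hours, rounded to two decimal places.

33.73 hours

Tue: 05:18–16:33 = 11 h 15 min; less 45 min break → 10 h 30 min
Wed: 10:12–14:24 = 4 h 12 min; less 45 min break → 3 h 27 min
Thu: 07:49–19:29 = 11 h 40 min; less 45 min break → 10 h 55 min
Fri: 07:32–17:09 = 9 h 37 min; less 45 min break → 8 h 52 min
Total: 10 h 30 min + 3 h 27 min + 10 h 55 min + 8 h 52 min = 33 h 44 min.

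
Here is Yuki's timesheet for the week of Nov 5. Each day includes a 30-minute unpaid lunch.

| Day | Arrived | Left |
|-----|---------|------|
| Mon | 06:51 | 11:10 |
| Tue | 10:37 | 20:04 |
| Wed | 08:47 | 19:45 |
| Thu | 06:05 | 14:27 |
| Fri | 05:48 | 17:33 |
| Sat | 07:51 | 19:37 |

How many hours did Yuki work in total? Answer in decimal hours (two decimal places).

53.62 hours

Mon: 06:51–11:10 = 4 h 19 min; less 30 min break → 3 h 49 min
Tue: 10:37–20:04 = 9 h 27 min; less 30 min break → 8 h 57 min
Wed: 08:47–19:45 = 10 h 58 min; less 30 min break → 10 h 28 min
Thu: 06:05–14:27 = 8 h 22 min; less 30 min break → 7 h 52 min
Fri: 05:48–17:33 = 11 h 45 min; less 30 min break → 11 h 15 min
Sat: 07:51–19:37 = 11 h 46 min; less 30 min break → 11 h 16 min
Total: 3 h 49 min + 8 h 57 min + 10 h 28 min + 7 h 52 min + 11 h 15 min + 11 h 16 min = 53 h 37 min.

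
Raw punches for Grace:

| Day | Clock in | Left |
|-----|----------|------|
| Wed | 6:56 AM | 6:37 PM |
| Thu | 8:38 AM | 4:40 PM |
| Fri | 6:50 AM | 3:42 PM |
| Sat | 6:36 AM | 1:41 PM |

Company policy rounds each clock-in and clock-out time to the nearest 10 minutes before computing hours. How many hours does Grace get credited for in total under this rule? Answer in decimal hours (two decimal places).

Wed: in 6:56 AM→7:00 AM, out 6:37 PM→6:40 PM; 11 h 40 min
Thu: in 8:38 AM→8:40 AM, out 4:40 PM→4:40 PM; 8 h 0 min
Fri: in 6:50 AM→6:50 AM, out 3:42 PM→3:40 PM; 8 h 50 min
Sat: in 6:36 AM→6:40 AM, out 1:41 PM→1:40 PM; 7 h 0 min
Total credited: 35 h 30 min.

35.50 hours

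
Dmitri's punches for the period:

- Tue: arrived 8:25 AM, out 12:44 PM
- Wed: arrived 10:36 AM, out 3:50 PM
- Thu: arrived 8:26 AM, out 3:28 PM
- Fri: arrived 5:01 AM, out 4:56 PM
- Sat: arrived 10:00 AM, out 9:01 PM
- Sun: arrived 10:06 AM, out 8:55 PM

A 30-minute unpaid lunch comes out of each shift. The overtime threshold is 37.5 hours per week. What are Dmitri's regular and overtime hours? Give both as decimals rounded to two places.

Tue: 8:25 AM–12:44 PM = 4 h 19 min; less 30 min break → 3 h 49 min
Wed: 10:36 AM–3:50 PM = 5 h 14 min; less 30 min break → 4 h 44 min
Thu: 8:26 AM–3:28 PM = 7 h 2 min; less 30 min break → 6 h 32 min
Fri: 5:01 AM–4:56 PM = 11 h 55 min; less 30 min break → 11 h 25 min
Sat: 10:00 AM–9:01 PM = 11 h 1 min; less 30 min break → 10 h 31 min
Sun: 10:06 AM–8:55 PM = 10 h 49 min; less 30 min break → 10 h 19 min
Total worked: 47 h 20 min = 47.33 h.
Threshold 37.5 h → overtime 9 h 50 min, regular 37 h 30 min.

Regular 37.50 hours, overtime 9.83 hours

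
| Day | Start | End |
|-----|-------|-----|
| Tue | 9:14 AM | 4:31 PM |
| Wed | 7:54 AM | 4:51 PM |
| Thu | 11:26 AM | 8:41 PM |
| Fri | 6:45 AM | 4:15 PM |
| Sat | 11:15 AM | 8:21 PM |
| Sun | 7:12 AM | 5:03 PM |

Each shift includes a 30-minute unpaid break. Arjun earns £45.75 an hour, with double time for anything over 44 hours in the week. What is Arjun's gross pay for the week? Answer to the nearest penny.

Tue: 9:14 AM–4:31 PM = 7 h 17 min; less 30 min break → 6 h 47 min
Wed: 7:54 AM–4:51 PM = 8 h 57 min; less 30 min break → 8 h 27 min
Thu: 11:26 AM–8:41 PM = 9 h 15 min; less 30 min break → 8 h 45 min
Fri: 6:45 AM–4:15 PM = 9 h 30 min; less 30 min break → 9 h 0 min
Sat: 11:15 AM–8:21 PM = 9 h 6 min; less 30 min break → 8 h 36 min
Sun: 7:12 AM–5:03 PM = 9 h 51 min; less 30 min break → 9 h 21 min
Total worked: 50 h 56 min = 3056 min.
Regular 44 h 0 min = 2640 min at £45.75/h; overtime 6 h 56 min = 416 min at £91.50/h.
Pay = (2640 × £45.75 + 416 × £91.50) ÷ 60 = £2647.40.

£2647.40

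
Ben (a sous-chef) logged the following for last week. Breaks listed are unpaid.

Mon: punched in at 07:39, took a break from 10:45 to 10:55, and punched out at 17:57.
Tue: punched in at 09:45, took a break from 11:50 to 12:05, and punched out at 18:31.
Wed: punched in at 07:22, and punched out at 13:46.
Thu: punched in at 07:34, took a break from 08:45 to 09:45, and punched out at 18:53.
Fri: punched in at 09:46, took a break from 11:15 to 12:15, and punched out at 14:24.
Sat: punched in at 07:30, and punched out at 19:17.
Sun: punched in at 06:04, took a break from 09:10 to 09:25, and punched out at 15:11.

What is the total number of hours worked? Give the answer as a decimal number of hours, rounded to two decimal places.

59.65 hours

Mon: 07:39–17:57 = 10 h 18 min; less 10 min break → 10 h 8 min
Tue: 09:45–18:31 = 8 h 46 min; less 15 min break → 8 h 31 min
Wed: 07:22–13:46 = 6 h 24 min
Thu: 07:34–18:53 = 11 h 19 min; less 60 min break → 10 h 19 min
Fri: 09:46–14:24 = 4 h 38 min; less 60 min break → 3 h 38 min
Sat: 07:30–19:17 = 11 h 47 min
Sun: 06:04–15:11 = 9 h 7 min; less 15 min break → 8 h 52 min
Total: 10 h 8 min + 8 h 31 min + 6 h 24 min + 10 h 19 min + 3 h 38 min + 11 h 47 min + 8 h 52 min = 59 h 39 min.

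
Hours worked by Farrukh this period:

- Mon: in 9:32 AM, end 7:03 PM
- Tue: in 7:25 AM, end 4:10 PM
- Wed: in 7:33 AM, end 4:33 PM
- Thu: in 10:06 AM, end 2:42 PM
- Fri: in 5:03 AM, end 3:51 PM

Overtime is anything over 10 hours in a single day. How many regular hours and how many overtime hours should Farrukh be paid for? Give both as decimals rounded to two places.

Regular 41.87 hours, overtime 0.80 hours

Mon: 9:32 AM–7:03 PM = 9 h 31 min
Tue: 7:25 AM–4:10 PM = 8 h 45 min
Wed: 7:33 AM–4:33 PM = 9 h 0 min
Thu: 10:06 AM–2:42 PM = 4 h 36 min
Fri: 5:03 AM–3:51 PM = 10 h 48 min
Mon reg 9 h 31 min / OT 0 h 0 min; Tue reg 8 h 45 min / OT 0 h 0 min; Wed reg 9 h 0 min / OT 0 h 0 min; Thu reg 4 h 36 min / OT 0 h 0 min; Fri reg 10 h 0 min / OT 0 h 48 min.
Totals: regular 41 h 52 min, overtime 0 h 48 min.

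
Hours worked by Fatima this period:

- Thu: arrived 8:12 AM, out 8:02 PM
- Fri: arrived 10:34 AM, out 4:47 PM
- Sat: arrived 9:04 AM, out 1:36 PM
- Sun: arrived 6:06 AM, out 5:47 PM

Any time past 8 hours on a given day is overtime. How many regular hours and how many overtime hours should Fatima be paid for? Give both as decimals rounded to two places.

Thu: 8:12 AM–8:02 PM = 11 h 50 min
Fri: 10:34 AM–4:47 PM = 6 h 13 min
Sat: 9:04 AM–1:36 PM = 4 h 32 min
Sun: 6:06 AM–5:47 PM = 11 h 41 min
Thu reg 8 h 0 min / OT 3 h 50 min; Fri reg 6 h 13 min / OT 0 h 0 min; Sat reg 4 h 32 min / OT 0 h 0 min; Sun reg 8 h 0 min / OT 3 h 41 min.
Totals: regular 26 h 45 min, overtime 7 h 31 min.

Regular 26.75 hours, overtime 7.52 hours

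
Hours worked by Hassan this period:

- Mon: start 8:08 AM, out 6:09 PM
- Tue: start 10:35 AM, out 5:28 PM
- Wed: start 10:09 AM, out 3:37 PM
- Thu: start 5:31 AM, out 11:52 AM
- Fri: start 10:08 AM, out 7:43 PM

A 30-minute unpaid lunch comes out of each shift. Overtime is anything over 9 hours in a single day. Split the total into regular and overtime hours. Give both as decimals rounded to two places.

Regular 35.20 hours, overtime 0.60 hours

Mon: 8:08 AM–6:09 PM = 10 h 1 min; less 30 min break → 9 h 31 min
Tue: 10:35 AM–5:28 PM = 6 h 53 min; less 30 min break → 6 h 23 min
Wed: 10:09 AM–3:37 PM = 5 h 28 min; less 30 min break → 4 h 58 min
Thu: 5:31 AM–11:52 AM = 6 h 21 min; less 30 min break → 5 h 51 min
Fri: 10:08 AM–7:43 PM = 9 h 35 min; less 30 min break → 9 h 5 min
Mon reg 9 h 0 min / OT 0 h 31 min; Tue reg 6 h 23 min / OT 0 h 0 min; Wed reg 4 h 58 min / OT 0 h 0 min; Thu reg 5 h 51 min / OT 0 h 0 min; Fri reg 9 h 0 min / OT 0 h 5 min.
Totals: regular 35 h 12 min, overtime 0 h 36 min.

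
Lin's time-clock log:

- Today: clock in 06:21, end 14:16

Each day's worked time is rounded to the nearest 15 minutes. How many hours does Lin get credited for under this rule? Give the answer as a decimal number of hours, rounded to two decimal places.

8.00 hours

Today: 06:21–14:16 = 7 h 55 min → rounds to 8 h 0 min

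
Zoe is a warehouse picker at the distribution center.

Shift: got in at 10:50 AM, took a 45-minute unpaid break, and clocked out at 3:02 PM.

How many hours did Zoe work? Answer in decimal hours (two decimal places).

3.45 hours

Shift: 10:50 AM–3:02 PM = 4 h 12 min; less 45 min break → 3 h 27 min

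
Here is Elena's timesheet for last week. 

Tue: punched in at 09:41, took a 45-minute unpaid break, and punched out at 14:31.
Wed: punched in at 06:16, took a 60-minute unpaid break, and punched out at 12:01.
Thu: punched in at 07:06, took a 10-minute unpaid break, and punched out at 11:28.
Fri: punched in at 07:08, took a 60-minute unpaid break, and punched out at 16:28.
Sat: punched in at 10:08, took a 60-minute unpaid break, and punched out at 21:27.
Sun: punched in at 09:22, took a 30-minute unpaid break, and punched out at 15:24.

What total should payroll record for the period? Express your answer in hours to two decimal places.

Tue: 09:41–14:31 = 4 h 50 min; less 45 min break → 4 h 5 min
Wed: 06:16–12:01 = 5 h 45 min; less 60 min break → 4 h 45 min
Thu: 07:06–11:28 = 4 h 22 min; less 10 min break → 4 h 12 min
Fri: 07:08–16:28 = 9 h 20 min; less 60 min break → 8 h 20 min
Sat: 10:08–21:27 = 11 h 19 min; less 60 min break → 10 h 19 min
Sun: 09:22–15:24 = 6 h 2 min; less 30 min break → 5 h 32 min
Total: 4 h 5 min + 4 h 45 min + 4 h 12 min + 8 h 20 min + 10 h 19 min + 5 h 32 min = 37 h 13 min.

37.22 hours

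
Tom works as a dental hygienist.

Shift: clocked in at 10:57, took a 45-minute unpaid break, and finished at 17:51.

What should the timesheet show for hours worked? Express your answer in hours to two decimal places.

6.15 hours

Shift: 10:57–17:51 = 6 h 54 min; less 45 min break → 6 h 9 min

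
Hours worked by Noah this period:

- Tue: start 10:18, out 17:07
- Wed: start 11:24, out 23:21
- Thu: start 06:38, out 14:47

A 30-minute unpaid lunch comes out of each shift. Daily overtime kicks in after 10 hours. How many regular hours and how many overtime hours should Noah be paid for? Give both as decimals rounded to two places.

Regular 23.97 hours, overtime 1.45 hours

Tue: 10:18–17:07 = 6 h 49 min; less 30 min break → 6 h 19 min
Wed: 11:24–23:21 = 11 h 57 min; less 30 min break → 11 h 27 min
Thu: 06:38–14:47 = 8 h 9 min; less 30 min break → 7 h 39 min
Tue reg 6 h 19 min / OT 0 h 0 min; Wed reg 10 h 0 min / OT 1 h 27 min; Thu reg 7 h 39 min / OT 0 h 0 min.
Totals: regular 23 h 58 min, overtime 1 h 27 min.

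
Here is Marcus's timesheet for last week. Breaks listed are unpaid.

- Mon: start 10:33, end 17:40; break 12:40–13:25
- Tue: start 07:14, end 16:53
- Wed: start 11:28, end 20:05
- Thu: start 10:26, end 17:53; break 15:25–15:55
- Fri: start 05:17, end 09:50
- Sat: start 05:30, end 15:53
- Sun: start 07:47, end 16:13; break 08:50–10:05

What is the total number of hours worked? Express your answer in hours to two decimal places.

Mon: 10:33–17:40 = 7 h 7 min; less 45 min break → 6 h 22 min
Tue: 07:14–16:53 = 9 h 39 min
Wed: 11:28–20:05 = 8 h 37 min
Thu: 10:26–17:53 = 7 h 27 min; less 30 min break → 6 h 57 min
Fri: 05:17–09:50 = 4 h 33 min
Sat: 05:30–15:53 = 10 h 23 min
Sun: 07:47–16:13 = 8 h 26 min; less 75 min break → 7 h 11 min
Total: 6 h 22 min + 9 h 39 min + 8 h 37 min + 6 h 57 min + 4 h 33 min + 10 h 23 min + 7 h 11 min = 53 h 42 min.

53.70 hours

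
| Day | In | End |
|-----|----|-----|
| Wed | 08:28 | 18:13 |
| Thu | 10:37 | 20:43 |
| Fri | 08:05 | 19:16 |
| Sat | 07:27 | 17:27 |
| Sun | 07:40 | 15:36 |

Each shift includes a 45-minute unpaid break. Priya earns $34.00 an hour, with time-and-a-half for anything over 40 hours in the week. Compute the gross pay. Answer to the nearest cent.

$1626.05

Wed: 08:28–18:13 = 9 h 45 min; less 45 min break → 9 h 0 min
Thu: 10:37–20:43 = 10 h 6 min; less 45 min break → 9 h 21 min
Fri: 08:05–19:16 = 11 h 11 min; less 45 min break → 10 h 26 min
Sat: 07:27–17:27 = 10 h 0 min; less 45 min break → 9 h 15 min
Sun: 07:40–15:36 = 7 h 56 min; less 45 min break → 7 h 11 min
Total worked: 45 h 13 min = 2713 min.
Regular 40 h 0 min = 2400 min at $34.00/h; overtime 5 h 13 min = 313 min at $51.00/h.
Pay = (2400 × $34.00 + 313 × $51.00) ÷ 60 = $1626.05.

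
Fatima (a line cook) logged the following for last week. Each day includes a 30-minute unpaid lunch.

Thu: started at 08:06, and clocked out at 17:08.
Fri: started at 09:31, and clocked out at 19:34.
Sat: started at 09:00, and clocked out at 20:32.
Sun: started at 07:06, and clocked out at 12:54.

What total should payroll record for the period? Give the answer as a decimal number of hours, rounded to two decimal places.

Thu: 08:06–17:08 = 9 h 2 min; less 30 min break → 8 h 32 min
Fri: 09:31–19:34 = 10 h 3 min; less 30 min break → 9 h 33 min
Sat: 09:00–20:32 = 11 h 32 min; less 30 min break → 11 h 2 min
Sun: 07:06–12:54 = 5 h 48 min; less 30 min break → 5 h 18 min
Total: 8 h 32 min + 9 h 33 min + 11 h 2 min + 5 h 18 min = 34 h 25 min.

34.42 hours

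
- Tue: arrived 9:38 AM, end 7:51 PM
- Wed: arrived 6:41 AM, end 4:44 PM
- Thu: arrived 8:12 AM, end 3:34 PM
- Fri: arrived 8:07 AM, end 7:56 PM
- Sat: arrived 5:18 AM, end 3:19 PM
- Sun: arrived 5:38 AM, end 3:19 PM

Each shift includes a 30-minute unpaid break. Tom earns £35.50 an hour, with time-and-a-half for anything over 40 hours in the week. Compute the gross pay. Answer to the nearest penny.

Tue: 9:38 AM–7:51 PM = 10 h 13 min; less 30 min break → 9 h 43 min
Wed: 6:41 AM–4:44 PM = 10 h 3 min; less 30 min break → 9 h 33 min
Thu: 8:12 AM–3:34 PM = 7 h 22 min; less 30 min break → 6 h 52 min
Fri: 8:07 AM–7:56 PM = 11 h 49 min; less 30 min break → 11 h 19 min
Sat: 5:18 AM–3:19 PM = 10 h 1 min; less 30 min break → 9 h 31 min
Sun: 5:38 AM–3:19 PM = 9 h 41 min; less 30 min break → 9 h 11 min
Total worked: 56 h 9 min = 3369 min.
Regular 40 h 0 min = 2400 min at £35.50/h; overtime 16 h 9 min = 969 min at £53.25/h.
Pay = (2400 × £35.50 + 969 × £53.25) ÷ 60 = £2279.99.

£2279.99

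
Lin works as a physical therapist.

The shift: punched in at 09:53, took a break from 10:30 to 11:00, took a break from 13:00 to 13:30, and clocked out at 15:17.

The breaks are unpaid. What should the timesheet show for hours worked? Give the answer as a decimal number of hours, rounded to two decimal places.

The shift: 09:53–15:17 = 5 h 24 min; less 60 min break → 4 h 24 min

4.40 hours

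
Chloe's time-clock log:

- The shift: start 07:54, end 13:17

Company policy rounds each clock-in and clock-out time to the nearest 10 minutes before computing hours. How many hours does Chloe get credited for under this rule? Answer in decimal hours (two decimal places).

The shift: in 07:54→07:50, out 13:17→13:20; 5 h 30 min

5.50 hours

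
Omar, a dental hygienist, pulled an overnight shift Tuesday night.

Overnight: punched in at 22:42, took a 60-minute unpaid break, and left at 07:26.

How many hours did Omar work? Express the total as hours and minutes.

7 h 44 min

Overnight: 22:42 → midnight = 1 h 18 min; midnight → 07:26 = 7 h 26 min; span 8 h 44 min; less 60 min break → 7 h 44 min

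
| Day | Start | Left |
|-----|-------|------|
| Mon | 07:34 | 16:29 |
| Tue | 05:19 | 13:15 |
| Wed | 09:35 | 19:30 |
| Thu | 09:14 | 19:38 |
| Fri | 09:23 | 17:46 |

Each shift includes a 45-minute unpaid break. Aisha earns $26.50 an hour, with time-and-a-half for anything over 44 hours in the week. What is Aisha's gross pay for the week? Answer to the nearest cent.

Mon: 07:34–16:29 = 8 h 55 min; less 45 min break → 8 h 10 min
Tue: 05:19–13:15 = 7 h 56 min; less 45 min break → 7 h 11 min
Wed: 09:35–19:30 = 9 h 55 min; less 45 min break → 9 h 10 min
Thu: 09:14–19:38 = 10 h 24 min; less 45 min break → 9 h 39 min
Fri: 09:23–17:46 = 8 h 23 min; less 45 min break → 7 h 38 min
Total worked: 41 h 48 min = 2508 min.
Regular 41 h 48 min = 2508 min at $26.50/h; overtime 0 h 0 min = 0 min at $39.75/h.
Pay = (2508 × $26.50 + 0 × $39.75) ÷ 60 = $1107.70.

$1107.70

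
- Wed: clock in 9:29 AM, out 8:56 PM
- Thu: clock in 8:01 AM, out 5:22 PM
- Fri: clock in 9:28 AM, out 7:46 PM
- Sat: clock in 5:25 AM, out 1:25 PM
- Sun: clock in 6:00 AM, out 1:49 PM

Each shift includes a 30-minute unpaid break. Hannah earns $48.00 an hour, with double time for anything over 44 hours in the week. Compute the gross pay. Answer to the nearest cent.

$2152.00

Wed: 9:29 AM–8:56 PM = 11 h 27 min; less 30 min break → 10 h 57 min
Thu: 8:01 AM–5:22 PM = 9 h 21 min; less 30 min break → 8 h 51 min
Fri: 9:28 AM–7:46 PM = 10 h 18 min; less 30 min break → 9 h 48 min
Sat: 5:25 AM–1:25 PM = 8 h 0 min; less 30 min break → 7 h 30 min
Sun: 6:00 AM–1:49 PM = 7 h 49 min; less 30 min break → 7 h 19 min
Total worked: 44 h 25 min = 2665 min.
Regular 44 h 0 min = 2640 min at $48.00/h; overtime 0 h 25 min = 25 min at $96.00/h.
Pay = (2640 × $48.00 + 25 × $96.00) ÷ 60 = $2152.00.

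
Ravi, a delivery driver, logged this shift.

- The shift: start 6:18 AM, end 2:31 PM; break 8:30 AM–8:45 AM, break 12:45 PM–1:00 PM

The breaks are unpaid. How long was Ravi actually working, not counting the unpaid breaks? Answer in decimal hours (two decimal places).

7.72 hours

The shift: 6:18 AM–2:31 PM = 8 h 13 min; less 30 min break → 7 h 43 min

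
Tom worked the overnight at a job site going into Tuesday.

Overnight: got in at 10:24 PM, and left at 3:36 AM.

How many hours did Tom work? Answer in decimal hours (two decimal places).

5.20 hours

Overnight: 10:24 PM → midnight = 1 h 36 min; midnight → 3:36 AM = 3 h 36 min; span 5 h 12 min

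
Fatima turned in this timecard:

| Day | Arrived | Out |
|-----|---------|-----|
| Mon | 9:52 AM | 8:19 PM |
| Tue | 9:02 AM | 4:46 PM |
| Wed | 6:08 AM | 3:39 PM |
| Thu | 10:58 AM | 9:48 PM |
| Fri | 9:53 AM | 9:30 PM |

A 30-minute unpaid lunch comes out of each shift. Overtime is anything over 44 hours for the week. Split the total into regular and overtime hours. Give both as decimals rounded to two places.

Mon: 9:52 AM–8:19 PM = 10 h 27 min; less 30 min break → 9 h 57 min
Tue: 9:02 AM–4:46 PM = 7 h 44 min; less 30 min break → 7 h 14 min
Wed: 6:08 AM–3:39 PM = 9 h 31 min; less 30 min break → 9 h 1 min
Thu: 10:58 AM–9:48 PM = 10 h 50 min; less 30 min break → 10 h 20 min
Fri: 9:53 AM–9:30 PM = 11 h 37 min; less 30 min break → 11 h 7 min
Total worked: 47 h 39 min = 47.65 h.
Threshold 44 h → overtime 3 h 39 min, regular 44 h 0 min.

Regular 44.00 hours, overtime 3.65 hours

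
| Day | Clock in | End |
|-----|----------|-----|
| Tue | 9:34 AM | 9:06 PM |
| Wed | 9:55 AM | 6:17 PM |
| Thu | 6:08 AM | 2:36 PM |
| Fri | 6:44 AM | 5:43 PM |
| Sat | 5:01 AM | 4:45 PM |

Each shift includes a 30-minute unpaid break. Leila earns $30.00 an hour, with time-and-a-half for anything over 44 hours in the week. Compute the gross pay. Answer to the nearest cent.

$1526.25

Tue: 9:34 AM–9:06 PM = 11 h 32 min; less 30 min break → 11 h 2 min
Wed: 9:55 AM–6:17 PM = 8 h 22 min; less 30 min break → 7 h 52 min
Thu: 6:08 AM–2:36 PM = 8 h 28 min; less 30 min break → 7 h 58 min
Fri: 6:44 AM–5:43 PM = 10 h 59 min; less 30 min break → 10 h 29 min
Sat: 5:01 AM–4:45 PM = 11 h 44 min; less 30 min break → 11 h 14 min
Total worked: 48 h 35 min = 2915 min.
Regular 44 h 0 min = 2640 min at $30.00/h; overtime 4 h 35 min = 275 min at $45.00/h.
Pay = (2640 × $30.00 + 275 × $45.00) ÷ 60 = $1526.25.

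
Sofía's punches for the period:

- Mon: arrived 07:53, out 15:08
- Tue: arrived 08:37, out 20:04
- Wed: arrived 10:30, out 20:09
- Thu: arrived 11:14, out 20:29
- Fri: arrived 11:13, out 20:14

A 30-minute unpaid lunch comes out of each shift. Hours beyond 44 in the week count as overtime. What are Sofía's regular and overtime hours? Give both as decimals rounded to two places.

Regular 44.00 hours, overtime 0.12 hours

Mon: 07:53–15:08 = 7 h 15 min; less 30 min break → 6 h 45 min
Tue: 08:37–20:04 = 11 h 27 min; less 30 min break → 10 h 57 min
Wed: 10:30–20:09 = 9 h 39 min; less 30 min break → 9 h 9 min
Thu: 11:14–20:29 = 9 h 15 min; less 30 min break → 8 h 45 min
Fri: 11:13–20:14 = 9 h 1 min; less 30 min break → 8 h 31 min
Total worked: 44 h 7 min = 44.12 h.
Threshold 44 h → overtime 0 h 7 min, regular 44 h 0 min.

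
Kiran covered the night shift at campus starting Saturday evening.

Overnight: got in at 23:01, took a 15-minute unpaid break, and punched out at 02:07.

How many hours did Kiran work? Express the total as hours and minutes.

2 h 51 min

Overnight: 23:01 → midnight = 0 h 59 min; midnight → 02:07 = 2 h 7 min; span 3 h 6 min; less 15 min break → 2 h 51 min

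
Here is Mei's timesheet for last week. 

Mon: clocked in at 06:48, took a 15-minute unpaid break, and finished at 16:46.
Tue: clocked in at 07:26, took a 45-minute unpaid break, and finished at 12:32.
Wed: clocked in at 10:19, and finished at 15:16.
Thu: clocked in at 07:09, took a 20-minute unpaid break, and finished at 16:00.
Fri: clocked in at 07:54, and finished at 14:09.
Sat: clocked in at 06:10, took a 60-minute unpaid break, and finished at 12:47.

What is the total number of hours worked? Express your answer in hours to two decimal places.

Mon: 06:48–16:46 = 9 h 58 min; less 15 min break → 9 h 43 min
Tue: 07:26–12:32 = 5 h 6 min; less 45 min break → 4 h 21 min
Wed: 10:19–15:16 = 4 h 57 min
Thu: 07:09–16:00 = 8 h 51 min; less 20 min break → 8 h 31 min
Fri: 07:54–14:09 = 6 h 15 min
Sat: 06:10–12:47 = 6 h 37 min; less 60 min break → 5 h 37 min
Total: 9 h 43 min + 4 h 21 min + 4 h 57 min + 8 h 31 min + 6 h 15 min + 5 h 37 min = 39 h 24 min.

39.40 hours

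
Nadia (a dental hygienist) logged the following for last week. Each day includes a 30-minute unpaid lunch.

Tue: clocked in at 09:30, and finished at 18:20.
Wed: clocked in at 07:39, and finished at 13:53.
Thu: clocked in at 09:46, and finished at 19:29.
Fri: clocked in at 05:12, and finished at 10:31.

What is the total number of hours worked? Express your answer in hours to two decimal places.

28.10 hours

Tue: 09:30–18:20 = 8 h 50 min; less 30 min break → 8 h 20 min
Wed: 07:39–13:53 = 6 h 14 min; less 30 min break → 5 h 44 min
Thu: 09:46–19:29 = 9 h 43 min; less 30 min break → 9 h 13 min
Fri: 05:12–10:31 = 5 h 19 min; less 30 min break → 4 h 49 min
Total: 8 h 20 min + 5 h 44 min + 9 h 13 min + 4 h 49 min = 28 h 6 min.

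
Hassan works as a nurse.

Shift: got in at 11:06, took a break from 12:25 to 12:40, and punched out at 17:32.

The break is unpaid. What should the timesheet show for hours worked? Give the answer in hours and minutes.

Shift: 11:06–17:32 = 6 h 26 min; less 15 min break → 6 h 11 min

6 h 11 min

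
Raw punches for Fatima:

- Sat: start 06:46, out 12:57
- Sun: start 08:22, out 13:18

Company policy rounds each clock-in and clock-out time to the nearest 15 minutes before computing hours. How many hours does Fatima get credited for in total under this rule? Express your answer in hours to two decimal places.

Sat: in 06:46→06:45, out 12:57→13:00; 6 h 15 min
Sun: in 08:22→08:15, out 13:18→13:15; 5 h 0 min
Total credited: 11 h 15 min.

11.25 hours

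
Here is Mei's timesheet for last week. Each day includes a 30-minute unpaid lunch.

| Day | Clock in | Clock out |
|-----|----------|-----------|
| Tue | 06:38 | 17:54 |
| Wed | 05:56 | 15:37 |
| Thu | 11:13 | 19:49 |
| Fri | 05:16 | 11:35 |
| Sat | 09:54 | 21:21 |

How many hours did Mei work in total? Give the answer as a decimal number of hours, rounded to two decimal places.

Tue: 06:38–17:54 = 11 h 16 min; less 30 min break → 10 h 46 min
Wed: 05:56–15:37 = 9 h 41 min; less 30 min break → 9 h 11 min
Thu: 11:13–19:49 = 8 h 36 min; less 30 min break → 8 h 6 min
Fri: 05:16–11:35 = 6 h 19 min; less 30 min break → 5 h 49 min
Sat: 09:54–21:21 = 11 h 27 min; less 30 min break → 10 h 57 min
Total: 10 h 46 min + 9 h 11 min + 8 h 6 min + 5 h 49 min + 10 h 57 min = 44 h 49 min.

44.82 hours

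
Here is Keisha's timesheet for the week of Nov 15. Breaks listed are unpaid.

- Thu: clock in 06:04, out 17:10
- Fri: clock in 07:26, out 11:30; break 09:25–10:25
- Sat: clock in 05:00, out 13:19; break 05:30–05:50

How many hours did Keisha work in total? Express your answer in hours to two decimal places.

Thu: 06:04–17:10 = 11 h 6 min
Fri: 07:26–11:30 = 4 h 4 min; less 60 min break → 3 h 4 min
Sat: 05:00–13:19 = 8 h 19 min; less 20 min break → 7 h 59 min
Total: 11 h 6 min + 3 h 4 min + 7 h 59 min = 22 h 9 min.

22.15 hours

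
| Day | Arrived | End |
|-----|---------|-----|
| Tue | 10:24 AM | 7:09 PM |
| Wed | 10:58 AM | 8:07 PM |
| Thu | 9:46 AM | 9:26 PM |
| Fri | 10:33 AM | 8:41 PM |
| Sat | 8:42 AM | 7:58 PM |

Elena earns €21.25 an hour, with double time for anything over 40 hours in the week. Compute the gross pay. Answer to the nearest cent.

Tue: 10:24 AM–7:09 PM = 8 h 45 min
Wed: 10:58 AM–8:07 PM = 9 h 9 min
Thu: 9:46 AM–9:26 PM = 11 h 40 min
Fri: 10:33 AM–8:41 PM = 10 h 8 min
Sat: 8:42 AM–7:58 PM = 11 h 16 min
Total worked: 50 h 58 min = 3058 min.
Regular 40 h 0 min = 2400 min at €21.25/h; overtime 10 h 58 min = 658 min at €42.50/h.
Pay = (2400 × €21.25 + 658 × €42.50) ÷ 60 = €1316.08.

€1316.08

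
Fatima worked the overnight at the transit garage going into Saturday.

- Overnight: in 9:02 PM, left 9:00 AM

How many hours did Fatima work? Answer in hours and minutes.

11 h 58 min

Overnight: 9:02 PM → midnight = 2 h 58 min; midnight → 9:00 AM = 9 h 0 min; span 11 h 58 min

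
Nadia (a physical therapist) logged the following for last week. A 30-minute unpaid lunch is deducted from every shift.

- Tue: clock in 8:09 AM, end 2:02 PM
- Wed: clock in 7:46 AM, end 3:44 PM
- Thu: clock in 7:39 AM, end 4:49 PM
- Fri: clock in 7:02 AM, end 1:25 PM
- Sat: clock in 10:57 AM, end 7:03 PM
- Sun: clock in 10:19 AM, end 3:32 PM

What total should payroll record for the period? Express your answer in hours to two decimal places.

Tue: 8:09 AM–2:02 PM = 5 h 53 min; less 30 min break → 5 h 23 min
Wed: 7:46 AM–3:44 PM = 7 h 58 min; less 30 min break → 7 h 28 min
Thu: 7:39 AM–4:49 PM = 9 h 10 min; less 30 min break → 8 h 40 min
Fri: 7:02 AM–1:25 PM = 6 h 23 min; less 30 min break → 5 h 53 min
Sat: 10:57 AM–7:03 PM = 8 h 6 min; less 30 min break → 7 h 36 min
Sun: 10:19 AM–3:32 PM = 5 h 13 min; less 30 min break → 4 h 43 min
Total: 5 h 23 min + 7 h 28 min + 8 h 40 min + 5 h 53 min + 7 h 36 min + 4 h 43 min = 39 h 43 min.

39.72 hours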